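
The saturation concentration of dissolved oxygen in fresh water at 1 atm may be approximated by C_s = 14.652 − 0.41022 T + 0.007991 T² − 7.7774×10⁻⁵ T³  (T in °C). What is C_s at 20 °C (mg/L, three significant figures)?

C_s = 14.652 − 0.41022×20 + 0.007991×20² − 7.7774×10⁻⁵×20³ = 9.022 mg/L.

C_s ≈ 9.02 mg/L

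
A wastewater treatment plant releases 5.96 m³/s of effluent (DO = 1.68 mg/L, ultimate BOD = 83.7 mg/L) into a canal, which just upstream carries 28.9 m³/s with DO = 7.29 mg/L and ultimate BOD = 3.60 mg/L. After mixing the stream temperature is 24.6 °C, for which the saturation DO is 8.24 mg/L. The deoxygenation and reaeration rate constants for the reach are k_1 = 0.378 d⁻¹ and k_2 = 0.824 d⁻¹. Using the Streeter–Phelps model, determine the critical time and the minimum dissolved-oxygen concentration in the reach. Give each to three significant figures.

Mixed DO = (28.9×7.29 + 5.96×1.68)/(28.9+5.96) = 220.7/34.86 = 6.331 mg/L.
Mixed L₀ = (28.9×3.60 + 5.96×83.7)/(34.86) = 602.9/34.86 = 17.29 mg/L.
Initial deficit D₀ = C_s − DO₀ = 8.24 − 6.331 = 1.909 mg/L.
t_c = (1/0.4460) ln[(0.824/0.378)(1 − 1.909×0.4460/(0.378×17.29))] = 2.242 × ln(1.896) = 1.434 d.
D_c = (0.378/0.824) × 17.29 × e^(−0.378×1.434) = 0.4587 × 17.29 × 0.5815 = 4.613 mg/L.
Minimum DO = 8.24 − 4.613 = 3.627 mg/L.

t_c ≈ 1.43 d; minimum DO ≈ 3.63 mg/L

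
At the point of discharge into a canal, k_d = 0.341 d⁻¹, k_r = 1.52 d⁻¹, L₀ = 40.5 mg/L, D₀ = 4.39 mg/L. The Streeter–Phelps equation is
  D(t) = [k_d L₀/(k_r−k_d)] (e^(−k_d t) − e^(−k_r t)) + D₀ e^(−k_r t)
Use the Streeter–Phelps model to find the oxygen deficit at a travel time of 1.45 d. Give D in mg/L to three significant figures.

D ≈ 6.34 mg/L

k_d L₀/(k_r−k_d) = 0.341×40.5/(1.52−0.341) = 13.81/1.179 = 11.71 mg/L.
e^(−k_d t) = e^(−0.341×1.450) = 0.6099; e^(−k_r t) = e^(−1.52×1.450) = 0.1104.
D = 11.71 × (0.6099 − 0.1104) + 4.39 × 0.1104 = 5.852 + 0.4845 = 6.336 mg/L.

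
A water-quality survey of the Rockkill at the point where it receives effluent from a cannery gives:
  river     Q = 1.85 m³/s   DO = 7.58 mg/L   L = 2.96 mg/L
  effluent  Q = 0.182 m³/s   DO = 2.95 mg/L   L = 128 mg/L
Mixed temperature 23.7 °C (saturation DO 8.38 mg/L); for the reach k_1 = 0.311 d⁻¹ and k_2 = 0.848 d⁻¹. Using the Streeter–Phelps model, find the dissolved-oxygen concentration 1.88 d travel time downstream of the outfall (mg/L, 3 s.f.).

DO ≈ 5.23 mg/L

Mixed DO = (1.85×7.58 + 0.182×2.95)/(1.85+0.182) = 14.56/2.032 = 7.165 mg/L.
Mixed L₀ = (1.85×2.96 + 0.182×128)/(2.032) = 28.77/2.032 = 14.16 mg/L.
Initial deficit D₀ = C_s − DO₀ = 8.38 − 7.165 = 1.215 mg/L.
D(1.88) = [0.311×14.16/(0.848−0.311)](e^(−0.311×1.88) − e^(−0.848×1.88)) + 1.215 e^(−0.848×1.88)
= 8.200 × (0.5573 − 0.2031) + 1.215 × 0.2031 = 3.151 mg/L.
DO = 8.38 − 3.151 = 5.229 mg/L.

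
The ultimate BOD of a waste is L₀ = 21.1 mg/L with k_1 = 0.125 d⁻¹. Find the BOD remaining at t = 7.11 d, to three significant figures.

L ≈ 8.68 mg/L

L_t = L₀ e^(−k_1 t) = 21.1 × e^(−0.125×7.11) = 21.1 × 0.4112 = 8.676 mg/L.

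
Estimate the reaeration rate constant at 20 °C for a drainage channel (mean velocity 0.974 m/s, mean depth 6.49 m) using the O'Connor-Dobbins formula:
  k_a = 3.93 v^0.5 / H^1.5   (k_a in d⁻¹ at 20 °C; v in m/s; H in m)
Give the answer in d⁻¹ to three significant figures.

k_a = 3.93 × 0.974^0.5 / 6.49^1.5 = 3.93 × 0.9869 / 16.53 = 0.2346 d⁻¹.

k_a ≈ 0.235 d⁻¹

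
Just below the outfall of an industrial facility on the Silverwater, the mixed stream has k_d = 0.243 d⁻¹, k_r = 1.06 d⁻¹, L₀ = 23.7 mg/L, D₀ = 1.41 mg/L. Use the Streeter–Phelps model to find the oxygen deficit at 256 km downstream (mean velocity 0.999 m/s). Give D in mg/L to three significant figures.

D ≈ 3.19 mg/L

Travel time t = x/v = 256 km / (0.999 m/s) = 256000 m / 0.999 m/s = 256300 s = 2.966 d.
k_d L₀/(k_r−k_d) = 0.243×23.7/(1.06−0.243) = 5.759/0.8170 = 7.049 mg/L.
e^(−k_d t) = e^(−0.243×2.966) = 0.4864; e^(−k_r t) = e^(−1.06×2.966) = 0.04311.
D = 7.049 × (0.4864 − 0.04311) + 1.41 × 0.04311 = 3.125 + 0.06079 = 3.186 mg/L.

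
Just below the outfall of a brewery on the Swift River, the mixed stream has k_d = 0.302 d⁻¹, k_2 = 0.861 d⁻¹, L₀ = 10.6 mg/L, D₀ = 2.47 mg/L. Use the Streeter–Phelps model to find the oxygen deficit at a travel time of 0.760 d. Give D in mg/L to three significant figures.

k_d L₀/(k_2−k_d) = 0.302×10.6/(0.861−0.302) = 3.201/0.5590 = 5.727 mg/L.
e^(−k_d t) = e^(−0.302×0.7600) = 0.7949; e^(−k_2 t) = e^(−0.861×0.7600) = 0.5198.
D = 5.727 × (0.7949 − 0.5198) + 2.47 × 0.5198 = 1.576 + 1.284 = 2.859 mg/L.

D ≈ 2.86 mg/L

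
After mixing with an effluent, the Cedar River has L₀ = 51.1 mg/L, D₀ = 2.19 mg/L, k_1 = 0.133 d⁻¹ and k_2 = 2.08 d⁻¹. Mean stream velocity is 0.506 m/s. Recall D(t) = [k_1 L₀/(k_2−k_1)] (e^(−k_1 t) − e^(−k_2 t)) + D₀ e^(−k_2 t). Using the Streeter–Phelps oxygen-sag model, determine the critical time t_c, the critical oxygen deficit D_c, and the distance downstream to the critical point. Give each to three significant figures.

t_c ≈ 0.905 d; D_c ≈ 2.90 mg/L; x_c ≈ 39.6 km

With k_2/k_1 = 15.64 and 1 − D₀(k_2−k_1)/(k_1 L₀) = 0.3726,
t_c = ln(15.64 × 0.3726) / (2.08 − 0.133) = ln(5.827) / 1.947 = 1.763/1.947 = 0.9053 d.
D_c = (k_1/k_2) L₀ e^(−k_1 t_c) = (0.133/2.08) × 51.1 × e^(−0.133×0.9053) = 0.06394 × 51.1 × 0.8866 = 2.897 mg/L.
x_c = v t_c = 0.506 m/s × 0.9053 d × 86400 s/d = 39580 m ≈ 39.6 km.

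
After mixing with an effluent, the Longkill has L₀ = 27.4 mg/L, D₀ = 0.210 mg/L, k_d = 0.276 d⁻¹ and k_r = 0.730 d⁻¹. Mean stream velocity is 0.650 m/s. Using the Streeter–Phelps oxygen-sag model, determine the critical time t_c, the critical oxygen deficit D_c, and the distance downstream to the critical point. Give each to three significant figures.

t_c ≈ 2.11 d; D_c ≈ 5.78 mg/L; x_c ≈ 119 km

With k_r/k_d = 2.645 and 1 − D₀(k_r−k_d)/(k_d L₀) = 0.9874,
t_c = ln(2.645 × 0.9874) / (0.730 − 0.276) = ln(2.612) / 0.4540 = 0.9600/0.4540 = 2.114 d.
D_c = (k_d/k_r) L₀ e^(−k_d t_c) = (0.276/0.730) × 27.4 × e^(−0.276×2.114) = 0.3781 × 27.4 × 0.5579 = 5.779 mg/L.
x_c = v t_c = 0.650 m/s × 2.114 d × 86400 s/d = 118700 m ≈ 119 km.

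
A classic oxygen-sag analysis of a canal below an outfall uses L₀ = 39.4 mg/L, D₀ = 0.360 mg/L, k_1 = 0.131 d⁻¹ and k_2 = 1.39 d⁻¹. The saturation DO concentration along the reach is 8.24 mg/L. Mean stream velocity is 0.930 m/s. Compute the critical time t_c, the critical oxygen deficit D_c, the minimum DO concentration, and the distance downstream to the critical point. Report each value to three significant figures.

t_c ≈ 1.80 d; D_c ≈ 2.93 mg/L; min DO ≈ 5.31 mg/L; x_c ≈ 145 km

At the critical point dD/dt = 0, so k_1 L₀ e^(−k_1 t) = k_2 D. Substituting D(t) from the Streeter–Phelps equation and solving for t gives
t_c = ln[(k_2/k_1)(1 − D₀(k_2−k_1)/(k_1 L₀))] / (k_2−k_1).
Here k_2−k_1 = 1.259 d⁻¹ and 1 − D₀(k_2−k_1)/(k_1 L₀) = 1 − 0.360×1.259/(0.131×39.4) = 0.9122, so
t_c = ln(10.61 × 0.9122) / 1.259 = 2.270 / 1.259 = 1.803 d.
L(t_c) = L₀ e^(−k_1 t_c) = 39.4 × 0.7896 = 31.11 mg/L, and at the critical point k_2 D_c = k_1 L, so D_c = (0.131/1.39) × 31.11 = 2.932 mg/L.
Minimum DO = C_s − D_c = 8.24 − 2.932 = 5.308 mg/L.
x_c = v t_c = 0.930 m/s × 1.803 d × 86400 s/d = 144900 m ≈ 145 km.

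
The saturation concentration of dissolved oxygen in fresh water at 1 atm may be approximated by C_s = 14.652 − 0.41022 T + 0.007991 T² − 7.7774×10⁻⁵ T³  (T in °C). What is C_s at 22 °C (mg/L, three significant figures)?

C_s ≈ 8.67 mg/L

C_s = 14.652 − 0.41022×22 + 0.007991×22² − 7.7774×10⁻⁵×22³ = 8.667 mg/L.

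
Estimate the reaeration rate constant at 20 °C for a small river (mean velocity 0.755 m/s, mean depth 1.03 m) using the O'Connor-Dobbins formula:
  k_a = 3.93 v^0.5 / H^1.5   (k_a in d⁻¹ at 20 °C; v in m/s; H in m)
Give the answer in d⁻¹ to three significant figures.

k_a = 3.93 × 0.755^0.5 / 1.03^1.5 = 3.93 × 0.8689 / 1.045 = 3.267 d⁻¹.

k_a ≈ 3.27 d⁻¹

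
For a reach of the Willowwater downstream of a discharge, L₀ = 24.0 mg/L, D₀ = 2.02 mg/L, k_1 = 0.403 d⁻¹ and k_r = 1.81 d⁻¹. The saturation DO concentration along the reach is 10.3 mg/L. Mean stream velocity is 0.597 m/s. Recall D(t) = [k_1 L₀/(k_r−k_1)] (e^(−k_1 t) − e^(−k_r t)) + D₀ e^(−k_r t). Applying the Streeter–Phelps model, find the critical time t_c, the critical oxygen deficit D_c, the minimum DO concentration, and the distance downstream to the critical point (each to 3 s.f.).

t_c ≈ 0.820 d; D_c ≈ 3.84 mg/L; min DO ≈ 6.46 mg/L; x_c ≈ 42.3 km

With k_r/k_1 = 4.491 and 1 − D₀(k_r−k_1)/(k_1 L₀) = 0.7061,
t_c = ln(4.491 × 0.7061) / (1.81 − 0.403) = ln(3.172) / 1.407 = 1.154/1.407 = 0.8203 d.
L(t_c) = L₀ e^(−k_1 t_c) = 24.0 × 0.7185 = 17.24 mg/L, and at the critical point k_r D_c = k_1 L, so D_c = (0.403/1.81) × 17.24 = 3.839 mg/L.
Minimum DO = C_s − D_c = 10.3 − 3.839 = 6.461 mg/L.
x_c = v t_c = 0.597 m/s × 0.8203 d × 86400 s/d = 42310 m ≈ 42.3 km.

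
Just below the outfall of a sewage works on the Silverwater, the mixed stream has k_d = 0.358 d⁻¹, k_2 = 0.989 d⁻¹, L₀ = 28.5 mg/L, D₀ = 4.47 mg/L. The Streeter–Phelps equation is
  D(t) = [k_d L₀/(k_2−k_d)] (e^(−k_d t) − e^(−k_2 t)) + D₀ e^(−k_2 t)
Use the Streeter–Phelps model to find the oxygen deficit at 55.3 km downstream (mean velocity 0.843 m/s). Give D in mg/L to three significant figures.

Travel time t = x/v = 55.3 km / (0.843 m/s) = 55300 m / 0.843 m/s = 65600 s = 0.7592 d.
k_d L₀/(k_2−k_d) = 0.358×28.5/(0.989−0.358) = 10.20/0.6310 = 16.17 mg/L.
e^(−k_d t) = e^(−0.358×0.7592) = 0.7620; e^(−k_2 t) = e^(−0.989×0.7592) = 0.4719.
D = 16.17 × (0.7620 − 0.4719) + 4.47 × 0.4719 = 4.690 + 2.110 = 6.800 mg/L.

D ≈ 6.80 mg/L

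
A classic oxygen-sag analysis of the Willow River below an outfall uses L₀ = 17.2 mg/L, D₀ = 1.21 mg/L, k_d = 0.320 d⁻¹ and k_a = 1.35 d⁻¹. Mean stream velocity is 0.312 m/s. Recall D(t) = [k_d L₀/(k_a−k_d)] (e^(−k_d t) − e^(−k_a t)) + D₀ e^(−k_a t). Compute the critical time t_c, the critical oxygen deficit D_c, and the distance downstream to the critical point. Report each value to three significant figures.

t_c = [1/(k_a−k_d)] ln[(k_a/k_d)(1 − D₀(k_a−k_d)/(k_d L₀))]
= [1/(1.35−0.320)] ln[(1.35/0.320)(1 − 1.21×1.030/(0.320×17.2))]
= (1/1.030) ln[4.219 × 0.7736] = 0.9709 × ln(3.263) = 0.9709 × 1.183 = 1.148 d.
D_c = (k_d/k_a) L₀ e^(−k_d t_c) = (0.320/1.35) × 17.2 × e^(−0.320×1.148) = 0.2370 × 17.2 × 0.6925 = 2.823 mg/L.
x_c = v t_c = 0.312 m/s × 1.148 d × 86400 s/d = 30960 m ≈ 31.0 km.

t_c ≈ 1.15 d; D_c ≈ 2.82 mg/L; x_c ≈ 31.0 km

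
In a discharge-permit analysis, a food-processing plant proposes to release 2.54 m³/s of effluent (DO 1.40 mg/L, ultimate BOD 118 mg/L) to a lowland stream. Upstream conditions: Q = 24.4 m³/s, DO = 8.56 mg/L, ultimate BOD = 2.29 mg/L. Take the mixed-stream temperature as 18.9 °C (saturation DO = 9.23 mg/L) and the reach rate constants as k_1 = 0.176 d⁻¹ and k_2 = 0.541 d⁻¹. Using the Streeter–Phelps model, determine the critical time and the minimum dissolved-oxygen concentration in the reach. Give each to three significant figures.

Mixed DO = (24.4×8.56 + 2.54×1.40)/(24.4+2.54) = 212.4/26.94 = 7.885 mg/L.
Mixed L₀ = (24.4×2.29 + 2.54×118)/(26.94) = 355.6/26.94 = 13.20 mg/L.
Initial deficit D₀ = C_s − DO₀ = 9.23 − 7.885 = 1.345 mg/L.
t_c = (1/0.3650) ln[(0.541/0.176)(1 − 1.345×0.3650/(0.176×13.20))] = 2.740 × ln(2.424) = 2.426 d.
D_c = (0.176/0.541) × 13.20 × e^(−0.176×2.426) = 0.3253 × 13.20 × 0.6525 = 2.802 mg/L.
Minimum DO = 9.23 − 2.802 = 6.428 mg/L.

t_c ≈ 2.43 d; minimum DO ≈ 6.43 mg/L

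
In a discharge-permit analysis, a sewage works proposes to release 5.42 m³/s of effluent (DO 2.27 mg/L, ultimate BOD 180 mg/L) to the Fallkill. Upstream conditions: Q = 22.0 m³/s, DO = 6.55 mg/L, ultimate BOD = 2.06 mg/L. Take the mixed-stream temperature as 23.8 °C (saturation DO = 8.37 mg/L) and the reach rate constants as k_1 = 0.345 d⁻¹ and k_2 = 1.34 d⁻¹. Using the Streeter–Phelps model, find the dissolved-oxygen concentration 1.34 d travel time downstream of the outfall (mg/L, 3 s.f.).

DO ≈ 1.94 mg/L

Mixed DO = (22.0×6.55 + 5.42×2.27)/(22.0+5.42) = 156.4/27.42 = 5.704 mg/L.
Mixed L₀ = (22.0×2.06 + 5.42×180)/(27.42) = 1021/27.42 = 37.23 mg/L.
Initial deficit D₀ = C_s − DO₀ = 8.37 − 5.704 = 2.666 mg/L.
D(1.34) = [0.345×37.23/(1.34−0.345)](e^(−0.345×1.34) − e^(−1.34×1.34)) + 2.666 e^(−1.34×1.34)
= 12.91 × (0.6298 − 0.1660) + 2.666 × 0.1660 = 6.430 mg/L.
DO = 8.37 − 6.430 = 1.940 mg/L.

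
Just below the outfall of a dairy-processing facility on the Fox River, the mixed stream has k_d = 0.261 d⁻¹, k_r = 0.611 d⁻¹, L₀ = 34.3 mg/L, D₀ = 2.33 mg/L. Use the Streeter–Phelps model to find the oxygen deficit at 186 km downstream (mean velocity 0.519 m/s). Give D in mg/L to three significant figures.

Travel time t = x/v = 186 km / (0.519 m/s) = 186000 m / 0.519 m/s = 358400 s = 4.148 d.
k_d L₀/(k_r−k_d) = 0.261×34.3/(0.611−0.261) = 8.952/0.3500 = 25.58 mg/L.
e^(−k_d t) = e^(−0.261×4.148) = 0.3387; e^(−k_r t) = e^(−0.611×4.148) = 0.07931.
D = 25.58 × (0.3387 − 0.07931) + 2.33 × 0.07931 = 6.635 + 0.1848 = 6.820 mg/L.

D ≈ 6.82 mg/L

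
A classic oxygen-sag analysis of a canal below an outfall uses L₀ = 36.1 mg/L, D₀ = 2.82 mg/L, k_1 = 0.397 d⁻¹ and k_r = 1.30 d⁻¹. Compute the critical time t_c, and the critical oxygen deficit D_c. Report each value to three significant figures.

t_c ≈ 1.10 d; D_c ≈ 7.13 mg/L

With k_r/k_1 = 3.275 and 1 − D₀(k_r−k_1)/(k_1 L₀) = 0.8223,
t_c = ln(3.275 × 0.8223) / (1.30 − 0.397) = ln(2.693) / 0.9030 = 0.9906/0.9030 = 1.097 d.
L(t_c) = L₀ e^(−k_1 t_c) = 36.1 × 0.6469 = 23.35 mg/L, and at the critical point k_r D_c = k_1 L, so D_c = (0.397/1.30) × 23.35 = 7.132 mg/L.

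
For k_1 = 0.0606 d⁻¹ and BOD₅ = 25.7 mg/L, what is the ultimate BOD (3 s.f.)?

BOD₅ = L₀(1 − e^(−5k_1)) ⇒ L₀ = BOD₅ / (1 − e^(−5×0.0606))
= 25.7 / (1 − 0.7386) = 25.7 / 0.2614 = 98.32 mg/L.

L₀ ≈ 98.3 mg/L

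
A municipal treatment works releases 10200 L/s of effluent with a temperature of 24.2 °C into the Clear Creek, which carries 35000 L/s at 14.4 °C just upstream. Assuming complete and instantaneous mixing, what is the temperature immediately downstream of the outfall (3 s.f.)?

Flow-weighted mixing: C = (Q_r C_r + Q_w C_w)/(Q_r + Q_w)
= (35000×14.4 + 10200×24.2)/(35000 + 10200) = 750800/45200 = 16.61 °C.

16.6 °C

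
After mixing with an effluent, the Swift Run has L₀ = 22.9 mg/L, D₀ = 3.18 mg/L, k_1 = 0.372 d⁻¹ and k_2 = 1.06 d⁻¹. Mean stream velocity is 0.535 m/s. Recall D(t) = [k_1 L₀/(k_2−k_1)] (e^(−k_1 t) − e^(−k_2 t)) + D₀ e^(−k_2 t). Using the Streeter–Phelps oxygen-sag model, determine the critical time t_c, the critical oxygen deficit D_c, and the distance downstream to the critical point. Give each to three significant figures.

With k_2/k_1 = 2.849 and 1 − D₀(k_2−k_1)/(k_1 L₀) = 0.7432,
t_c = ln(2.849 × 0.7432) / (1.06 − 0.372) = ln(2.118) / 0.6880 = 0.7503/0.6880 = 1.091 d.
L(t_c) = L₀ e^(−k_1 t_c) = 22.9 × 0.6665 = 15.26 mg/L, and at the critical point k_2 D_c = k_1 L, so D_c = (0.372/1.06) × 15.26 = 5.357 mg/L.
x_c = v t_c = 0.535 m/s × 1.091 d × 86400 s/d = 50410 m ≈ 50.4 km.

t_c ≈ 1.09 d; D_c ≈ 5.36 mg/L; x_c ≈ 50.4 km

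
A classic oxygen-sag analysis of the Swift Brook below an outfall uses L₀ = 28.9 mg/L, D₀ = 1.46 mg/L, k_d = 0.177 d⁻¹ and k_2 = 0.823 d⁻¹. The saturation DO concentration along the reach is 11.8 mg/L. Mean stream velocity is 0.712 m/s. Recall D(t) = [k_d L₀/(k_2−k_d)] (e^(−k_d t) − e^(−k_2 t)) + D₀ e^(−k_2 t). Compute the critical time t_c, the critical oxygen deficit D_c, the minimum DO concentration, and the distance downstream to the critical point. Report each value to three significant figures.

t_c = [1/(k_2−k_d)] ln[(k_2/k_d)(1 − D₀(k_2−k_d)/(k_d L₀))]
= [1/(0.823−0.177)] ln[(0.823/0.177)(1 − 1.46×0.6460/(0.177×28.9))]
= (1/0.6460) ln[4.650 × 0.8156] = 1.548 × ln(3.792) = 1.548 × 1.333 = 2.063 d.
L(t_c) = L₀ e^(−k_d t_c) = 28.9 × 0.6940 = 20.06 mg/L, and at the critical point k_2 D_c = k_d L, so D_c = (0.177/0.823) × 20.06 = 4.314 mg/L.
Minimum DO = C_s − D_c = 11.8 − 4.314 = 7.486 mg/L.
x_c = v t_c = 0.712 m/s × 2.063 d × 86400 s/d = 126900 m ≈ 127 km.

t_c ≈ 2.06 d; D_c ≈ 4.31 mg/L; min DO ≈ 7.49 mg/L; x_c ≈ 127 km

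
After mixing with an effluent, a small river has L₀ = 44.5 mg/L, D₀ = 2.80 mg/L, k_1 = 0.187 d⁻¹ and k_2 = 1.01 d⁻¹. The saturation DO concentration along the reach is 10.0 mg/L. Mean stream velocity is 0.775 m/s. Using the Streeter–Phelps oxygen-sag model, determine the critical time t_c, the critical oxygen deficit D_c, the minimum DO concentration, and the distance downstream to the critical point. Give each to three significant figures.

At the critical point dD/dt = 0, so k_1 L₀ e^(−k_1 t) = k_2 D. Substituting D(t) from the Streeter–Phelps equation and solving for t gives
t_c = ln[(k_2/k_1)(1 − D₀(k_2−k_1)/(k_1 L₀))] / (k_2−k_1).
Here k_2−k_1 = 0.8230 d⁻¹ and 1 − D₀(k_2−k_1)/(k_1 L₀) = 1 − 2.80×0.8230/(0.187×44.5) = 0.7231, so
t_c = ln(5.401 × 0.7231) / 0.8230 = 1.362 / 0.8230 = 1.655 d.
L(t_c) = L₀ e^(−k_1 t_c) = 44.5 × 0.7338 = 32.65 mg/L, and at the critical point k_2 D_c = k_1 L, so D_c = (0.187/1.01) × 32.65 = 6.046 mg/L.
Minimum DO = C_s − D_c = 10.0 − 6.046 = 3.954 mg/L.
x_c = v t_c = 0.775 m/s × 1.655 d × 86400 s/d = 110800 m ≈ 111 km.

t_c ≈ 1.66 d; D_c ≈ 6.05 mg/L; min DO ≈ 3.95 mg/L; x_c ≈ 111 km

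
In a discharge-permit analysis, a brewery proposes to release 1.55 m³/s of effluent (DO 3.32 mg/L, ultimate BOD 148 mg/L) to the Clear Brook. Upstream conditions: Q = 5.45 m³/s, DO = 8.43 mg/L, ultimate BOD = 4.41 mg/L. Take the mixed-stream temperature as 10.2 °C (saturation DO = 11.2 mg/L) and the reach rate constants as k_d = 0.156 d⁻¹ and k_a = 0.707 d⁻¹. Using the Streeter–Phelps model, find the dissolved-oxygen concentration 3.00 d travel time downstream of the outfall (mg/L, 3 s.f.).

Mixed DO = (5.45×8.43 + 1.55×3.32)/(5.45+1.55) = 51.09/7.000 = 7.298 mg/L.
Mixed L₀ = (5.45×4.41 + 1.55×148)/(7.000) = 253.4/7.000 = 36.20 mg/L.
Initial deficit D₀ = C_s − DO₀ = 11.2 − 7.298 = 3.901 mg/L.
D(3.00) = [0.156×36.20/(0.707−0.156)](e^(−0.156×3.00) − e^(−0.707×3.00)) + 3.901 e^(−0.707×3.00)
= 10.25 × (0.6263 − 0.1199) + 3.901 × 0.1199 = 5.658 mg/L.
DO = 11.2 − 5.658 = 5.542 mg/L.

DO ≈ 5.54 mg/L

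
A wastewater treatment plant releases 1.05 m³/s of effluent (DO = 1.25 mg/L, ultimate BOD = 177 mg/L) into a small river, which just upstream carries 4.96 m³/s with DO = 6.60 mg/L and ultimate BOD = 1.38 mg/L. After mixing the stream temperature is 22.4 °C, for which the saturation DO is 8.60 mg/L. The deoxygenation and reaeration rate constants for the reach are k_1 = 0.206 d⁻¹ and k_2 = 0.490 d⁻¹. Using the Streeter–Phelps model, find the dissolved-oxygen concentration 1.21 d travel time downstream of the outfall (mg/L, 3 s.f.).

Mixed DO = (4.96×6.60 + 1.05×1.25)/(4.96+1.05) = 34.05/6.010 = 5.665 mg/L.
Mixed L₀ = (4.96×1.38 + 1.05×177)/(6.010) = 192.7/6.010 = 32.06 mg/L.
Initial deficit D₀ = C_s − DO₀ = 8.60 − 5.665 = 2.935 mg/L.
D(1.21) = [0.206×32.06/(0.490−0.206)](e^(−0.206×1.21) − e^(−0.490×1.21)) + 2.935 e^(−0.490×1.21)
= 23.26 × (0.7794 − 0.5527) + 2.935 × 0.5527 = 6.893 mg/L.
DO = 8.60 − 6.893 = 1.707 mg/L.

DO ≈ 1.71 mg/L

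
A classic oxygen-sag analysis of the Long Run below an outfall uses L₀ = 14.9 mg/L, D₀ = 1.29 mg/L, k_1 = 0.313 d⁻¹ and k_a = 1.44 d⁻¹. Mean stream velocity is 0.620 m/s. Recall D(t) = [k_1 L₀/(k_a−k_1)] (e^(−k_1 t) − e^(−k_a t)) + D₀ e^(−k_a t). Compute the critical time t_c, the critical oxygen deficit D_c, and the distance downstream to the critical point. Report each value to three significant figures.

At the critical point dD/dt = 0, so k_1 L₀ e^(−k_1 t) = k_a D. Substituting D(t) from the Streeter–Phelps equation and solving for t gives
t_c = ln[(k_a/k_1)(1 − D₀(k_a−k_1)/(k_1 L₀))] / (k_a−k_1).
Here k_a−k_1 = 1.127 d⁻¹ and 1 − D₀(k_a−k_1)/(k_1 L₀) = 1 − 1.29×1.127/(0.313×14.9) = 0.6883, so
t_c = ln(4.601 × 0.6883) / 1.127 = 1.153 / 1.127 = 1.023 d.
D_c = (k_1/k_a) L₀ e^(−k_1 t_c) = (0.313/1.44) × 14.9 × e^(−0.313×1.023) = 0.2174 × 14.9 × 0.7261 = 2.351 mg/L.
x_c = v t_c = 0.620 m/s × 1.023 d × 86400 s/d = 54790 m ≈ 54.8 km.

t_c ≈ 1.02 d; D_c ≈ 2.35 mg/L; x_c ≈ 54.8 km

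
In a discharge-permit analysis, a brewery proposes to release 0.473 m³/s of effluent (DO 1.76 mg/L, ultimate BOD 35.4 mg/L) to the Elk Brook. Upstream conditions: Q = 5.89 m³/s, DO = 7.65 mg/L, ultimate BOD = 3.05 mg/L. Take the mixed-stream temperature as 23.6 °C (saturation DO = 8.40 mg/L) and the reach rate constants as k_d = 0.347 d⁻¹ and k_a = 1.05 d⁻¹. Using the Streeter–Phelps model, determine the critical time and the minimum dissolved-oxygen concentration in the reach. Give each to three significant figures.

t_c ≈ 0.747 d; minimum DO ≈ 7.01 mg/L

Mixed DO = (5.89×7.65 + 0.473×1.76)/(5.89+0.473) = 45.89/6.363 = 7.212 mg/L.
Mixed L₀ = (5.89×3.05 + 0.473×35.4)/(6.363) = 34.71/6.363 = 5.455 mg/L.
Initial deficit D₀ = C_s − DO₀ = 8.40 − 7.212 = 1.188 mg/L.
t_c = (1/0.7030) ln[(1.05/0.347)(1 − 1.188×0.7030/(0.347×5.455))] = 1.422 × ln(1.691) = 0.7472 d.
D_c = (0.347/1.05) × 5.455 × e^(−0.347×0.7472) = 0.3305 × 5.455 × 0.7716 = 1.391 mg/L.
Minimum DO = 8.40 − 1.391 = 7.009 mg/L.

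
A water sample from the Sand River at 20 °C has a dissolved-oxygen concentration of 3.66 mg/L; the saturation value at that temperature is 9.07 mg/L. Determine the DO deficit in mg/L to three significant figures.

D ≈ 5.41 mg/L

D = C_s − C = 9.07 − 3.66 = 5.41 mg/L.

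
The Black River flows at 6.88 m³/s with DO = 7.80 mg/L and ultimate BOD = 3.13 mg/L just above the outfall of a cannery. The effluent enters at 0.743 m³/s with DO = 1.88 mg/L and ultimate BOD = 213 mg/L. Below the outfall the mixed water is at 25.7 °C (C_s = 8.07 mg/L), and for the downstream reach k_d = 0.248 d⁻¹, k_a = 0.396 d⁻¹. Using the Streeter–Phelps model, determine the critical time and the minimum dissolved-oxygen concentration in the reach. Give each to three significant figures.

t_c ≈ 3.02 d; minimum DO ≈ 1.08 mg/L

Mixed DO = (6.88×7.80 + 0.743×1.88)/(6.88+0.743) = 55.06/7.623 = 7.223 mg/L.
Mixed L₀ = (6.88×3.13 + 0.743×213)/(7.623) = 179.8/7.623 = 23.59 mg/L.
Initial deficit D₀ = C_s − DO₀ = 8.07 − 7.223 = 0.8470 mg/L.
t_c = (1/0.1480) ln[(0.396/0.248)(1 − 0.8470×0.1480/(0.248×23.59))] = 6.757 × ln(1.563) = 3.016 d.
D_c = (0.248/0.396) × 23.59 × e^(−0.248×3.016) = 0.6263 × 23.59 × 0.4734 = 6.992 mg/L.
Minimum DO = 8.07 − 6.992 = 1.078 mg/L.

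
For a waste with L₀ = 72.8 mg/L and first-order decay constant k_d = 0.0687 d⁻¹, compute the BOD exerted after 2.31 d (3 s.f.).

y ≈ 10.7 mg/L

y_t = L₀(1 − e^(−k_d t)) = 72.8 × (1 − e^(−0.0687×2.31))
= 72.8 × (1 − 0.8533) = 72.8 × 0.1467 = 10.68 mg/L.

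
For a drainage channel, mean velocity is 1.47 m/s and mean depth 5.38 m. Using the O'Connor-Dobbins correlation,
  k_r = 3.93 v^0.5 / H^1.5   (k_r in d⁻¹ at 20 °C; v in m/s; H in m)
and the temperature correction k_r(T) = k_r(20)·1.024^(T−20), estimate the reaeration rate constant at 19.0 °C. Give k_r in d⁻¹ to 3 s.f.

k_r ≈ 0.373 d⁻¹

k_r(20) = 3.93 × 1.47^0.5 / 5.38^1.5 = 3.93 × 1.212 / 12.48 = 0.3818 d⁻¹.
k_r(19.0) = 0.3818 × 1.024^(19.0−20) = 0.3818 × 0.9766 = 0.3729 d⁻¹.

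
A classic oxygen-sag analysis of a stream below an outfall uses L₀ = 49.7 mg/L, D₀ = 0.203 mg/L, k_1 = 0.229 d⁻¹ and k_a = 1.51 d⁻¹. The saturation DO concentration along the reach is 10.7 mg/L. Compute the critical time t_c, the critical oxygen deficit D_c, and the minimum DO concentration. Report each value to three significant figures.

t_c ≈ 1.45 d; D_c ≈ 5.40 mg/L; min DO ≈ 5.30 mg/L

At the critical point dD/dt = 0, so k_1 L₀ e^(−k_1 t) = k_a D. Substituting D(t) from the Streeter–Phelps equation and solving for t gives
t_c = ln[(k_a/k_1)(1 − D₀(k_a−k_1)/(k_1 L₀))] / (k_a−k_1).
Here k_a−k_1 = 1.281 d⁻¹ and 1 − D₀(k_a−k_1)/(k_1 L₀) = 1 − 0.203×1.281/(0.229×49.7) = 0.9772, so
t_c = ln(6.594 × 0.9772) / 1.281 = 1.863 / 1.281 = 1.454 d.
L(t_c) = L₀ e^(−k_1 t_c) = 49.7 × 0.7167 = 35.62 mg/L, and at the critical point k_a D_c = k_1 L, so D_c = (0.229/1.51) × 35.62 = 5.402 mg/L.
Minimum DO = C_s − D_c = 10.7 − 5.402 = 5.298 mg/L.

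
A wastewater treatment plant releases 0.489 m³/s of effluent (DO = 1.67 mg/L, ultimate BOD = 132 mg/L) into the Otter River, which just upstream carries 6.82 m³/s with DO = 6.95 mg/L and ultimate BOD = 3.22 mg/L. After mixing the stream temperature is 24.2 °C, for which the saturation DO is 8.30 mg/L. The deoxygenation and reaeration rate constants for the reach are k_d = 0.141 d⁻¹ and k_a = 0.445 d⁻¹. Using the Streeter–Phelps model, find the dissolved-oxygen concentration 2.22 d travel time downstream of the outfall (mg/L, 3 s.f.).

Mixed DO = (6.82×6.95 + 0.489×1.67)/(6.82+0.489) = 48.22/7.309 = 6.597 mg/L.
Mixed L₀ = (6.82×3.22 + 0.489×132)/(7.309) = 86.51/7.309 = 11.84 mg/L.
Initial deficit D₀ = C_s − DO₀ = 8.30 − 6.597 = 1.703 mg/L.
D(2.22) = [0.141×11.84/(0.445−0.141)](e^(−0.141×2.22) − e^(−0.445×2.22)) + 1.703 e^(−0.445×2.22)
= 5.490 × (0.7312 − 0.3724) + 1.703 × 0.3724 = 2.604 mg/L.
DO = 8.30 − 2.604 = 5.696 mg/L.

DO ≈ 5.70 mg/L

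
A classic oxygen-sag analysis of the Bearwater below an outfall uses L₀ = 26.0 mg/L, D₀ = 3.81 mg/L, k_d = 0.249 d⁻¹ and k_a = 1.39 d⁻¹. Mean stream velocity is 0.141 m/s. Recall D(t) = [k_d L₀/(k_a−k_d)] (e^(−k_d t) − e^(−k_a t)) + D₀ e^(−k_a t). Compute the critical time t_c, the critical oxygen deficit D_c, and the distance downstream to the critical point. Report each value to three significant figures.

With k_a/k_d = 5.582 and 1 − D₀(k_a−k_d)/(k_d L₀) = 0.3285,
t_c = ln(5.582 × 0.3285) / (1.39 − 0.249) = ln(1.834) / 1.141 = 0.6064/1.141 = 0.5315 d.
D_c = (k_d/k_a) L₀ e^(−k_d t_c) = (0.249/1.39) × 26.0 × e^(−0.249×0.5315) = 0.1791 × 26.0 × 0.8760 = 4.080 mg/L.
x_c = v t_c = 0.141 m/s × 0.5315 d × 86400 s/d = 6475 m ≈ 6.47 km.

t_c ≈ 0.531 d; D_c ≈ 4.08 mg/L; x_c ≈ 6.47 km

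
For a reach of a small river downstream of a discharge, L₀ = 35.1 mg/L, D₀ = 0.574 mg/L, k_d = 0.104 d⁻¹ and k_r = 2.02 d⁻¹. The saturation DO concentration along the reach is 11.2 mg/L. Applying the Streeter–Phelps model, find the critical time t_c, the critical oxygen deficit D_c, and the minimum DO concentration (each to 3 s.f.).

t_c ≈ 1.36 d; D_c ≈ 1.57 mg/L; min DO ≈ 9.63 mg/L

With k_r/k_d = 19.42 and 1 − D₀(k_r−k_d)/(k_d L₀) = 0.6987,
t_c = ln(19.42 × 0.6987) / (2.02 − 0.104) = ln(13.57) / 1.916 = 2.608/1.916 = 1.361 d.
D_c = (k_d/k_r) L₀ e^(−k_d t_c) = (0.104/2.02) × 35.1 × e^(−0.104×1.361) = 0.05149 × 35.1 × 0.8680 = 1.569 mg/L.
Minimum DO = C_s − D_c = 11.2 − 1.569 = 9.631 mg/L.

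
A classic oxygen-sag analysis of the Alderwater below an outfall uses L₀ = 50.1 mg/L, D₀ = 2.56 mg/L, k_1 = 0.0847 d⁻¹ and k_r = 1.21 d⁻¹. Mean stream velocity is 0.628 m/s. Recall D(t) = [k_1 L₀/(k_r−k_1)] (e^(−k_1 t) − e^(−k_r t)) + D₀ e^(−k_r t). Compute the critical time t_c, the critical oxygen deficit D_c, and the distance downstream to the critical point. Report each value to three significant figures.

At the critical point dD/dt = 0, so k_1 L₀ e^(−k_1 t) = k_r D. Substituting D(t) from the Streeter–Phelps equation and solving for t gives
t_c = ln[(k_r/k_1)(1 − D₀(k_r−k_1)/(k_1 L₀))] / (k_r−k_1).
Here k_r−k_1 = 1.125 d⁻¹ and 1 − D₀(k_r−k_1)/(k_1 L₀) = 1 − 2.56×1.125/(0.0847×50.1) = 0.3211, so
t_c = ln(14.29 × 0.3211) / 1.125 = 1.523 / 1.125 = 1.354 d.
D_c = (k_1/k_r) L₀ e^(−k_1 t_c) = (0.0847/1.21) × 50.1 × e^(−0.0847×1.354) = 0.07000 × 50.1 × 0.8917 = 3.127 mg/L.
x_c = v t_c = 0.628 m/s × 1.354 d × 86400 s/d = 73450 m ≈ 73.5 km.

t_c ≈ 1.35 d; D_c ≈ 3.13 mg/L; x_c ≈ 73.5 km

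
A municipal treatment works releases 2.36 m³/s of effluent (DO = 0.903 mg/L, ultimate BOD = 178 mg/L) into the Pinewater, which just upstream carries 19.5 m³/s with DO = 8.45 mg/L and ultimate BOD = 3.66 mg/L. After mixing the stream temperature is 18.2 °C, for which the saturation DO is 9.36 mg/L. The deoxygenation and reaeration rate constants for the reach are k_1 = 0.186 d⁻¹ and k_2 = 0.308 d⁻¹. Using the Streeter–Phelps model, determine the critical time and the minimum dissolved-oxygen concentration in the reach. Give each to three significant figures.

t_c ≈ 3.71 d; minimum DO ≈ 2.55 mg/L

Mixed DO = (19.5×8.45 + 2.36×0.903)/(19.5+2.36) = 166.9/21.86 = 7.635 mg/L.
Mixed L₀ = (19.5×3.66 + 2.36×178)/(21.86) = 491.4/21.86 = 22.48 mg/L.
Initial deficit D₀ = C_s − DO₀ = 9.36 − 7.635 = 1.725 mg/L.
t_c = (1/0.1220) ln[(0.308/0.186)(1 − 1.725×0.1220/(0.186×22.48))] = 8.197 × ln(1.573) = 3.711 d.
D_c = (0.186/0.308) × 22.48 × e^(−0.186×3.711) = 0.6039 × 22.48 × 0.5015 = 6.808 mg/L.
Minimum DO = 9.36 − 6.808 = 2.552 mg/L.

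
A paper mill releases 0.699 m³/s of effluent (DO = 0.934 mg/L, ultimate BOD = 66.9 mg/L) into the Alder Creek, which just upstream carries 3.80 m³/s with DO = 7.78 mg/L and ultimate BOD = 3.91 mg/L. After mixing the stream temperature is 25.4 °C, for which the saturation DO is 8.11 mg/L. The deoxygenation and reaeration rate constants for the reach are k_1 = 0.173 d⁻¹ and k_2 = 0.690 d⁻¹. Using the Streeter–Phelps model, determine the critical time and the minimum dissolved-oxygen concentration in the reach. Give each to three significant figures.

t_c ≈ 1.97 d; minimum DO ≈ 5.67 mg/L

Mixed DO = (3.80×7.78 + 0.699×0.934)/(3.80+0.699) = 30.22/4.499 = 6.716 mg/L.
Mixed L₀ = (3.80×3.91 + 0.699×66.9)/(4.499) = 61.62/4.499 = 13.70 mg/L.
Initial deficit D₀ = C_s − DO₀ = 8.11 − 6.716 = 1.394 mg/L.
t_c = (1/0.5170) ln[(0.690/0.173)(1 − 1.394×0.5170/(0.173×13.70))] = 1.934 × ln(2.776) = 1.975 d.
D_c = (0.173/0.690) × 13.70 × e^(−0.173×1.975) = 0.2507 × 13.70 × 0.7106 = 2.440 mg/L.
Minimum DO = 8.11 − 2.440 = 5.670 mg/L.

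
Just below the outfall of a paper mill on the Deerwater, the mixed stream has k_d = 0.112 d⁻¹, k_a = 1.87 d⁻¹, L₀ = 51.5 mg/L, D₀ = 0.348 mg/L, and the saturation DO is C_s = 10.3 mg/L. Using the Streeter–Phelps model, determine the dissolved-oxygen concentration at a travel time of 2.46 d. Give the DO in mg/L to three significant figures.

k_d L₀/(k_a−k_d) = 0.112×51.5/(1.87−0.112) = 5.768/1.758 = 3.281 mg/L.
e^(−k_d t) = e^(−0.112×2.460) = 0.7592; e^(−k_a t) = e^(−1.87×2.460) = 0.01005.
D = 3.281 × (0.7592 − 0.01005) + 0.348 × 0.01005 = 2.458 + 0.003497 = 2.461 mg/L.
DO = C_s − D = 10.3 − 2.461 = 7.839 mg/L.

DO ≈ 7.84 mg/L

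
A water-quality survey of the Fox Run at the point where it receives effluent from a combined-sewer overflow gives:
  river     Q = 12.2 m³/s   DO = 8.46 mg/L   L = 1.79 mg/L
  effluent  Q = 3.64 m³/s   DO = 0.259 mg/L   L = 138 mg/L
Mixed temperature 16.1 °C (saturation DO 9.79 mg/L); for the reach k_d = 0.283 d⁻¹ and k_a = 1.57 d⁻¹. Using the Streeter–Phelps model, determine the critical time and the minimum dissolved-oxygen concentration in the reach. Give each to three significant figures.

t_c ≈ 0.878 d; minimum DO ≈ 5.14 mg/L

Mixed DO = (12.2×8.46 + 3.64×0.259)/(12.2+3.64) = 104.2/15.84 = 6.575 mg/L.
Mixed L₀ = (12.2×1.79 + 3.64×138)/(15.84) = 524.2/15.84 = 33.09 mg/L.
Initial deficit D₀ = C_s − DO₀ = 9.79 − 6.575 = 3.215 mg/L.
t_c = (1/1.287) ln[(1.57/0.283)(1 − 3.215×1.287/(0.283×33.09))] = 0.7770 × ln(3.097) = 0.8783 d.
D_c = (0.283/1.57) × 33.09 × e^(−0.283×0.8783) = 0.1803 × 33.09 × 0.7799 = 4.652 mg/L.
Minimum DO = 9.79 − 4.652 = 5.138 mg/L.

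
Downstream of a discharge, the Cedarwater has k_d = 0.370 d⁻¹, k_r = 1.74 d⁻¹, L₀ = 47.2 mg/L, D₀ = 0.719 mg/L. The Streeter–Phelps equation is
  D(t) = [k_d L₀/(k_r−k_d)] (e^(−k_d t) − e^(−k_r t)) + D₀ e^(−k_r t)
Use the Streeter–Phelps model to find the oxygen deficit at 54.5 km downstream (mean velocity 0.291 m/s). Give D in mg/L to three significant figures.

Travel time t = x/v = 54.5 km / (0.291 m/s) = 54500 m / 0.291 m/s = 187300 s = 2.168 d.
k_d L₀/(k_r−k_d) = 0.370×47.2/(1.74−0.370) = 17.46/1.370 = 12.75 mg/L.
e^(−k_d t) = e^(−0.370×2.168) = 0.4484; e^(−k_r t) = e^(−1.74×2.168) = 0.02301.
D = 12.75 × (0.4484 − 0.02301) + 0.719 × 0.02301 = 5.423 + 0.01655 = 5.439 mg/L.

D ≈ 5.44 mg/L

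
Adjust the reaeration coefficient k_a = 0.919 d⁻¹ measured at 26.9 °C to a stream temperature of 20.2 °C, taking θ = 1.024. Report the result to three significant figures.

k_a ≈ 0.784 d⁻¹

k_a(T₂) = k_a(T₁) · θ^(T₂−T₁) = 0.919 × 1.024^(20.2−26.9)
= 0.919 × 1.024^-6.70 = 0.919 × 0.8531 = 0.7840 d⁻¹.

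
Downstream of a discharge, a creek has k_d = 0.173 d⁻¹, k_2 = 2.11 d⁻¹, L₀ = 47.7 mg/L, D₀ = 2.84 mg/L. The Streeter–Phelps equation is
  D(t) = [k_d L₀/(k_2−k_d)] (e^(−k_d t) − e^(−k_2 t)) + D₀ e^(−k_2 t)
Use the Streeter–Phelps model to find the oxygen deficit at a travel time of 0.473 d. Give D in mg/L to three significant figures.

k_d L₀/(k_2−k_d) = 0.173×47.7/(2.11−0.173) = 8.252/1.937 = 4.260 mg/L.
e^(−k_d t) = e^(−0.173×0.4730) = 0.9214; e^(−k_2 t) = e^(−2.11×0.4730) = 0.3686.
D = 4.260 × (0.9214 − 0.3686) + 2.84 × 0.3686 = 2.355 + 1.047 = 3.402 mg/L.

D ≈ 3.40 mg/L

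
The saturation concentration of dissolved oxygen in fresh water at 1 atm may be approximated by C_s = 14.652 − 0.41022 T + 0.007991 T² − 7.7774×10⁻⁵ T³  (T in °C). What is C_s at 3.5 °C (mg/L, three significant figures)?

C_s ≈ 13.3 mg/L

C_s = 14.652 − 0.41022×3.5 + 0.007991×3.5² − 7.7774×10⁻⁵×3.5³ = 13.31 mg/L.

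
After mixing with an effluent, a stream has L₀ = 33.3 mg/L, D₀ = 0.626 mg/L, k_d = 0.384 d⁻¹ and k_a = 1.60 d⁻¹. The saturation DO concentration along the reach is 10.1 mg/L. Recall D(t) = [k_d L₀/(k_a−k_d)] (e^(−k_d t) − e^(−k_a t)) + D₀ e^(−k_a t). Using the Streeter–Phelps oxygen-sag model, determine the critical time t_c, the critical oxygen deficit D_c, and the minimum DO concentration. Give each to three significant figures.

At the critical point dD/dt = 0, so k_d L₀ e^(−k_d t) = k_a D. Substituting D(t) from the Streeter–Phelps equation and solving for t gives
t_c = ln[(k_a/k_d)(1 − D₀(k_a−k_d)/(k_d L₀))] / (k_a−k_d).
Here k_a−k_d = 1.216 d⁻¹ and 1 − D₀(k_a−k_d)/(k_d L₀) = 1 − 0.626×1.216/(0.384×33.3) = 0.9405, so
t_c = ln(4.167 × 0.9405) / 1.216 = 1.366 / 1.216 = 1.123 d.
D_c = (k_d/k_a) L₀ e^(−k_d t_c) = (0.384/1.60) × 33.3 × e^(−0.384×1.123) = 0.2400 × 33.3 × 0.6497 = 5.192 mg/L.
Minimum DO = C_s − D_c = 10.1 − 5.192 = 4.908 mg/L.

t_c ≈ 1.12 d; D_c ≈ 5.19 mg/L; min DO ≈ 4.91 mg/L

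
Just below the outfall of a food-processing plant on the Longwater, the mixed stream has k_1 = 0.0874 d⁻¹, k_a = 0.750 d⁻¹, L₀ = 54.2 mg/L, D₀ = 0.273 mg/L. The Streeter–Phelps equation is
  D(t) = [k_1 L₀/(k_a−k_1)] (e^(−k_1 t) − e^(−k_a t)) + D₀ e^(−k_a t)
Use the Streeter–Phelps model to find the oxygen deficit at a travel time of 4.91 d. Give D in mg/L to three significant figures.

k_1 L₀/(k_a−k_1) = 0.0874×54.2/(0.750−0.0874) = 4.737/0.6626 = 7.149 mg/L.
e^(−k_1 t) = e^(−0.0874×4.910) = 0.6511; e^(−k_a t) = e^(−0.750×4.910) = 0.02516.
D = 7.149 × (0.6511 − 0.02516) + 0.273 × 0.02516 = 4.475 + 0.006869 = 4.482 mg/L.

D ≈ 4.48 mg/L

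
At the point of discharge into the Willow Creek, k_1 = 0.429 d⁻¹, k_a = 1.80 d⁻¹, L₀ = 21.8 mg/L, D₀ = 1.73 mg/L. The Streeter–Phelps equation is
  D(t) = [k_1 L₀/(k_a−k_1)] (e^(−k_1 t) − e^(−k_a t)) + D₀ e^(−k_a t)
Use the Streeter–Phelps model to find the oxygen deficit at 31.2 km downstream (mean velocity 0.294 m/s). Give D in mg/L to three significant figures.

Travel time t = x/v = 31.2 km / (0.294 m/s) = 31200 m / 0.294 m/s = 106100 s = 1.228 d.
k_1 L₀/(k_a−k_1) = 0.429×21.8/(1.80−0.429) = 9.352/1.371 = 6.821 mg/L.
e^(−k_1 t) = e^(−0.429×1.228) = 0.5904; e^(−k_a t) = e^(−1.80×1.228) = 0.1096.
D = 6.821 × (0.5904 − 0.1096) + 1.73 × 0.1096 = 3.280 + 0.1896 = 3.469 mg/L.

D ≈ 3.47 mg/L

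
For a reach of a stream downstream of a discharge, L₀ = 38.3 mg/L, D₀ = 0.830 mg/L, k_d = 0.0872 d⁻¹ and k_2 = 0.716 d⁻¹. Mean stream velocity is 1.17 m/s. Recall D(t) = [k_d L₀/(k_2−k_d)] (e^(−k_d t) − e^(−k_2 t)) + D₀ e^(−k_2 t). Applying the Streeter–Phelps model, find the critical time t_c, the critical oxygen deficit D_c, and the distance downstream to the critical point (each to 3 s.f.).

t_c = [1/(k_2−k_d)] ln[(k_2/k_d)(1 − D₀(k_2−k_d)/(k_d L₀))]
= [1/(0.716−0.0872)] ln[(0.716/0.0872)(1 − 0.830×0.6288/(0.0872×38.3))]
= (1/0.6288) ln[8.211 × 0.8437] = 1.590 × ln(6.928) = 1.590 × 1.936 = 3.078 d.
D_c = (k_d/k_2) L₀ e^(−k_d t_c) = (0.0872/0.716) × 38.3 × e^(−0.0872×3.078) = 0.1218 × 38.3 × 0.7646 = 3.566 mg/L.
x_c = v t_c = 1.17 m/s × 3.078 d × 86400 s/d = 311200 m ≈ 311 km.

t_c ≈ 3.08 d; D_c ≈ 3.57 mg/L; x_c ≈ 311 km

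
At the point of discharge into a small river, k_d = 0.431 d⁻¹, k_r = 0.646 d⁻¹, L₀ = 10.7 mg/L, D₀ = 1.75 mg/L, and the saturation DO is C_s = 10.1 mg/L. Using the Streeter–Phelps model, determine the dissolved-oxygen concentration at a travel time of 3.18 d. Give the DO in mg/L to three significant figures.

k_d L₀/(k_r−k_d) = 0.431×10.7/(0.646−0.431) = 4.612/0.2150 = 21.45 mg/L.
e^(−k_d t) = e^(−0.431×3.180) = 0.2540; e^(−k_r t) = e^(−0.646×3.180) = 0.1282.
D = 21.45 × (0.2540 − 0.1282) + 1.75 × 0.1282 = 2.698 + 0.2243 = 2.922 mg/L.
DO = C_s − D = 10.1 − 2.922 = 7.178 mg/L.

DO ≈ 7.18 mg/L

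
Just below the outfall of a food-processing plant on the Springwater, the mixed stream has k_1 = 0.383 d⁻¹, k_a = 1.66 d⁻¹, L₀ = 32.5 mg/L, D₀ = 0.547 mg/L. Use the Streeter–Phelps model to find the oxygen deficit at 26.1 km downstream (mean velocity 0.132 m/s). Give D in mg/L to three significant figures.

Travel time t = x/v = 26.1 km / (0.132 m/s) = 26100 m / 0.132 m/s = 197700 s = 2.289 d.
k_1 L₀/(k_a−k_1) = 0.383×32.5/(1.66−0.383) = 12.45/1.277 = 9.747 mg/L.
e^(−k_1 t) = e^(−0.383×2.289) = 0.4162; e^(−k_a t) = e^(−1.66×2.289) = 0.02239.
D = 9.747 × (0.4162 − 0.02239) + 0.547 × 0.02239 = 3.839 + 0.01225 = 3.851 mg/L.

D ≈ 3.85 mg/L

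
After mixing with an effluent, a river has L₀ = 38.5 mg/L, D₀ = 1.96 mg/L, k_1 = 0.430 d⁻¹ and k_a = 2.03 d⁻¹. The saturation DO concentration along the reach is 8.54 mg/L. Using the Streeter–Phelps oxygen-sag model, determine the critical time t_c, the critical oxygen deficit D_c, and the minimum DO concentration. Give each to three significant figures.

t_c ≈ 0.839 d; D_c ≈ 5.69 mg/L; min DO ≈ 2.85 mg/L

With k_a/k_1 = 4.721 and 1 − D₀(k_a−k_1)/(k_1 L₀) = 0.8106,
t_c = ln(4.721 × 0.8106) / (2.03 − 0.430) = ln(3.827) / 1.600 = 1.342/1.600 = 0.8387 d.
D_c = (k_1/k_a) L₀ e^(−k_1 t_c) = (0.430/2.03) × 38.5 × e^(−0.430×0.8387) = 0.2118 × 38.5 × 0.6972 = 5.686 mg/L.
Minimum DO = C_s − D_c = 8.54 − 5.686 = 2.854 mg/L.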